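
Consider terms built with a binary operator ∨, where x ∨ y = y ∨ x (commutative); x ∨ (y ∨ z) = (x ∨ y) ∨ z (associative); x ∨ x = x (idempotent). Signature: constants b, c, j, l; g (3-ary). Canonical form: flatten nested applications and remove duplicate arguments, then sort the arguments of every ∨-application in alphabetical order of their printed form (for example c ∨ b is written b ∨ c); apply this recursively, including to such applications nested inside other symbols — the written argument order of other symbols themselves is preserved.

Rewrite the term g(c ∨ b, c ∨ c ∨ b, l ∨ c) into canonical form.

Descend into:  c ∨ c ∨ b
Idempotence:  drop duplicate c
Sort arguments:  b ∨ c
Reassemble:  g(b ∨ c, b ∨ c, c ∨ l)

Answer: g(b ∨ c, b ∨ c, c ∨ l)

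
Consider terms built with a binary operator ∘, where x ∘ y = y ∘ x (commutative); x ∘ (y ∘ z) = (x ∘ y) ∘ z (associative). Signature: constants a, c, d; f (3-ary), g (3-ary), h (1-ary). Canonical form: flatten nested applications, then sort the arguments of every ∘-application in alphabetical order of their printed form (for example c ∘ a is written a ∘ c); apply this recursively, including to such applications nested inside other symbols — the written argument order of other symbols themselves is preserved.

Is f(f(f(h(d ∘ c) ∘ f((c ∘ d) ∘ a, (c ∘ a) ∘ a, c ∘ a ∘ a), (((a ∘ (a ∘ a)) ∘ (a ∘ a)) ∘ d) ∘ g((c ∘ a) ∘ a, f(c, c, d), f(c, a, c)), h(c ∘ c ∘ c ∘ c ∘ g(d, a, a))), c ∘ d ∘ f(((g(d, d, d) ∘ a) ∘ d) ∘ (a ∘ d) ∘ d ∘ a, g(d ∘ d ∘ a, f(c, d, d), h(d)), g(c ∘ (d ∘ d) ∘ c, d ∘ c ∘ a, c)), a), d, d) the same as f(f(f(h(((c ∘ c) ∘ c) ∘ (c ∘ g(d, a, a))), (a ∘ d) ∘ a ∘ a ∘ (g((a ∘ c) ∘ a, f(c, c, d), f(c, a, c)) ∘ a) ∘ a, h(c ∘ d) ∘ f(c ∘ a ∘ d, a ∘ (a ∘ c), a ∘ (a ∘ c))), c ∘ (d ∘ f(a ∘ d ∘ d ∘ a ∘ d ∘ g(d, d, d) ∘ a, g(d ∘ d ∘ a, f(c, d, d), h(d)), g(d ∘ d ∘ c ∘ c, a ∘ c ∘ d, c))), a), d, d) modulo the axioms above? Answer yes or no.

Left:  f(f(f(h(d ∘ c) ∘ f((c ∘ d) ∘ a, (c ∘ a) ∘ a, c ∘ a ∘ a), (((a ∘ (a ∘ a)) ∘ (a ∘ a)) ∘ d) ∘ g((c ∘ a) ∘ a, f(c, c, d), f(c, a, c)), h(c ∘ c ∘ c ∘ c ∘ g(d, a, a))), c ∘ d ∘ f(((g(d, d, d) ∘ a) ∘ d) ∘ (a ∘ d) ∘ d ∘ a, g(d ∘ d ∘ a, f(c, d, d), h(d)), g(c ∘ (d ∘ d) ∘ c, d ∘ c ∘ a, c)), a), d, d)
  Focus inside:  c ∘ d ∘ f(((g(d, d, d) ∘ a) ∘ d) ∘ (a ∘ d) ∘ d ∘ a, g(d ∘ d ∘ a, f(c, d, d), h(d)), g(c ∘ (d ∘ d) ∘ c, d ∘ c ∘ a, c))
  Canonicalize subterm:  f(((g(d, d, d) ∘ a) ∘ d) ∘ (a ∘ d) ∘ d ∘ a, g(d ∘ d ∘ a, f(c, d, d), h(d)), g(c ∘ (d ∘ d) ∘ c, d ∘ c ∘ a, c))  →  f(a ∘ a ∘ a ∘ d ∘ d ∘ d ∘ g(d, d, d), g(a ∘ d ∘ d, f(c, d, d), h(d)), g(c ∘ c ∘ d ∘ d, a ∘ c ∘ d, c))
  Sort arguments:  c ∘ d ∘ f(a ∘ a ∘ a ∘ d ∘ d ∘ d ∘ g(d, d, d), g(a ∘ d ∘ d, f(c, d, d), h(d)), g(c ∘ c ∘ d ∘ d, a ∘ c ∘ d, c))
  Put back:  f(f(f(f(a ∘ c ∘ d, a ∘ a ∘ c, a ∘ a ∘ c) ∘ h(c ∘ d), a ∘ a ∘ a ∘ a ∘ a ∘ d ∘ g(a ∘ a ∘ c, f(c, c, d), f(c, a, c)), h(c ∘ c ∘ c ∘ c ∘ g(d, a, a))), c ∘ d ∘ f(a ∘ a ∘ a ∘ d ∘ d ∘ d ∘ g(d, d, d), g(a ∘ d ∘ d, f(c, d, d), h(d)), g(c ∘ c ∘ d ∘ d, a ∘ c ∘ d, c)), a), d, d)
Right:  f(f(f(h(((c ∘ c) ∘ c) ∘ (c ∘ g(d, a, a))), (a ∘ d) ∘ a ∘ a ∘ (g((a ∘ c) ∘ a, f(c, c, d), f(c, a, c)) ∘ a) ∘ a, h(c ∘ d) ∘ f(c ∘ a ∘ d, a ∘ (a ∘ c), a ∘ (a ∘ c))), c ∘ (d ∘ f(a ∘ d ∘ d ∘ a ∘ d ∘ g(d, d, d) ∘ a, g(d ∘ d ∘ a, f(c, d, d), h(d)), g(d ∘ d ∘ c ∘ c, a ∘ c ∘ d, c))), a), d, d)
  Focus inside:  c ∘ (d ∘ f(a ∘ d ∘ d ∘ a ∘ d ∘ g(d, d, d) ∘ a, g(d ∘ d ∘ a, f(c, d, d), h(d)), g(d ∘ d ∘ c ∘ c, a ∘ c ∘ d, c)))
  Un-nest:  c ∘ d ∘ f(a ∘ d ∘ d ∘ a ∘ d ∘ g(d, d, d) ∘ a, g(d ∘ d ∘ a, f(c, d, d), h(d)), g(d ∘ d ∘ c ∘ c, a ∘ c ∘ d, c))
  Canonicalize subterm:  f(a ∘ d ∘ d ∘ a ∘ d ∘ g(d, d, d) ∘ a, g(d ∘ d ∘ a, f(c, d, d), h(d)), g(d ∘ d ∘ c ∘ c, a ∘ c ∘ d, c))  →  f(a ∘ a ∘ a ∘ d ∘ d ∘ d ∘ g(d, d, d), g(a ∘ d ∘ d, f(c, d, d), h(d)), g(c ∘ c ∘ d ∘ d, a ∘ c ∘ d, c))
  Sort:  c ∘ d ∘ f(a ∘ a ∘ a ∘ d ∘ d ∘ d ∘ g(d, d, d), g(a ∘ d ∘ d, f(c, d, d), h(d)), g(c ∘ c ∘ d ∘ d, a ∘ c ∘ d, c))
  Rebuild:  f(f(f(h(c ∘ c ∘ c ∘ c ∘ g(d, a, a)), a ∘ a ∘ a ∘ a ∘ a ∘ d ∘ g(a ∘ a ∘ c, f(c, c, d), f(c, a, c)), f(a ∘ c ∘ d, a ∘ a ∘ c, a ∘ a ∘ c) ∘ h(c ∘ d)), c ∘ d ∘ f(a ∘ a ∘ a ∘ d ∘ d ∘ d ∘ g(d, d, d), g(a ∘ d ∘ d, f(c, d, d), h(d)), g(c ∘ c ∘ d ∘ d, a ∘ c ∘ d, c)), a), d, d)

Answer: no — f(f(f(f(a ∘ c ∘ d, a ∘ a ∘ c, a ∘ a ∘ c) ∘ h(c ∘ d), a ∘ a ∘ a ∘ a ∘ a ∘ d ∘ g(a ∘ a ∘ c, f(c, c, d), f(c, a, c)), h(c ∘ c ∘ c ∘ c ∘ g(d, a, a))), c ∘ d ∘ f(a ∘ a ∘ a ∘ d ∘ d ∘ d ∘ g(d, d, d), g(a ∘ d ∘ d, f(c, d, d), h(d)), g(c ∘ c ∘ d ∘ d, a ∘ c ∘ d, c)), a), d, d) vs f(f(f(h(c ∘ c ∘ c ∘ c ∘ g(d, a, a)), a ∘ a ∘ a ∘ a ∘ a ∘ d ∘ g(a ∘ a ∘ c, f(c, c, d), f(c, a, c)), f(a ∘ c ∘ d, a ∘ a ∘ c, a ∘ a ∘ c) ∘ h(c ∘ d)), c ∘ d ∘ f(a ∘ a ∘ a ∘ d ∘ d ∘ d ∘ g(d, d, d), g(a ∘ d ∘ d, f(c, d, d), h(d)), g(c ∘ c ∘ d ∘ d, a ∘ c ∘ d, c)), a), d, d)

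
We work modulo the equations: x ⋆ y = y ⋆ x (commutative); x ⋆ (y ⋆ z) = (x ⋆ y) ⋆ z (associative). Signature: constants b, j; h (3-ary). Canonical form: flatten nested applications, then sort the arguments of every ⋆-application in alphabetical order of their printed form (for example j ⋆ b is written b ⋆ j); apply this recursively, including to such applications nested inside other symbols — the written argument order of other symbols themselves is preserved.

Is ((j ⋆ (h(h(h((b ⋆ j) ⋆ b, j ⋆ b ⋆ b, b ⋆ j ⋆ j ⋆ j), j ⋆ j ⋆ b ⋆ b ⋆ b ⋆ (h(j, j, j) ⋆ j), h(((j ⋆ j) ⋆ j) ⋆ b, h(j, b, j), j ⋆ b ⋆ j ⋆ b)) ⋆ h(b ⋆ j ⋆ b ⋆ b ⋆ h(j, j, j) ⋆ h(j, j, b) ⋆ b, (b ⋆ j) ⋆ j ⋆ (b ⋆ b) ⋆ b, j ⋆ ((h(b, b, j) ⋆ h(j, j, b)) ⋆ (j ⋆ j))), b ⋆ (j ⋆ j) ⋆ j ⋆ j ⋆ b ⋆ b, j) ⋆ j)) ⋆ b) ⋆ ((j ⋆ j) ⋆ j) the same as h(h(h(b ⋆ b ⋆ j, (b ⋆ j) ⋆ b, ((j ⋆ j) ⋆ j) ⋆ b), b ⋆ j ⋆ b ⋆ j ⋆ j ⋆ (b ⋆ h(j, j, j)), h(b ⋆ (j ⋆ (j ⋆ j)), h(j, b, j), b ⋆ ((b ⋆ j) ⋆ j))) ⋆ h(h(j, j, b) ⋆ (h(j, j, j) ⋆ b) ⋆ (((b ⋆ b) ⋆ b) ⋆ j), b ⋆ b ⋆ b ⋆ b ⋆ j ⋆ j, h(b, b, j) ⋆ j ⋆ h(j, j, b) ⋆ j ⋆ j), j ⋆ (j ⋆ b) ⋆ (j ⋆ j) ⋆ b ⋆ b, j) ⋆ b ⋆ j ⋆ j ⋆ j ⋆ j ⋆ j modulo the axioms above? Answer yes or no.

Answer: yes — both canonical forms are b ⋆ h(h(b ⋆ b ⋆ b ⋆ b ⋆ h(j, j, b) ⋆ h(j, j, j) ⋆ j, b ⋆ b ⋆ b ⋆ b ⋆ j ⋆ j, h(b, b, j) ⋆ h(j, j, b) ⋆ j ⋆ j ⋆ j) ⋆ h(h(b ⋆ b ⋆ j, b ⋆ b ⋆ j, b ⋆ j ⋆ j ⋆ j), b ⋆ b ⋆ b ⋆ h(j, j, j) ⋆ j ⋆ j ⋆ j, h(b ⋆ j ⋆ j ⋆ j, h(j, b, j), b ⋆ b ⋆ j ⋆ j)), b ⋆ b ⋆ b ⋆ j ⋆ j ⋆ j ⋆ j, j) ⋆ j ⋆ j ⋆ j ⋆ j ⋆ j

Derivation:
Left:  ((j ⋆ (h(h(h((b ⋆ j) ⋆ b, j ⋆ b ⋆ b, b ⋆ j ⋆ j ⋆ j), j ⋆ j ⋆ b ⋆ b ⋆ b ⋆ (h(j, j, j) ⋆ j), h(((j ⋆ j) ⋆ j) ⋆ b, h(j, b, j), j ⋆ b ⋆ j ⋆ b)) ⋆ h(b ⋆ j ⋆ b ⋆ b ⋆ h(j, j, j) ⋆ h(j, j, b) ⋆ b, (b ⋆ j) ⋆ j ⋆ (b ⋆ b) ⋆ b, j ⋆ ((h(b, b, j) ⋆ h(j, j, b)) ⋆ (j ⋆ j))), b ⋆ (j ⋆ j) ⋆ j ⋆ j ⋆ b ⋆ b, j) ⋆ j)) ⋆ b) ⋆ ((j ⋆ j) ⋆ j)
  Merge nested applications:  j ⋆ h(h(h((b ⋆ j) ⋆ b, j ⋆ b ⋆ b, b ⋆ j ⋆ j ⋆ j), j ⋆ j ⋆ b ⋆ b ⋆ b ⋆ (h(j, j, j) ⋆ j), h(((j ⋆ j) ⋆ j) ⋆ b, h(j, b, j), j ⋆ b ⋆ j ⋆ b)) ⋆ h(b ⋆ j ⋆ b ⋆ b ⋆ h(j, j, j) ⋆ h(j, j, b) ⋆ b, (b ⋆ j) ⋆ j ⋆ (b ⋆ b) ⋆ b, j ⋆ ((h(b, b, j) ⋆ h(j, j, b)) ⋆ (j ⋆ j))), b ⋆ (j ⋆ j) ⋆ j ⋆ j ⋆ b ⋆ b, j) ⋆ j ⋆ b ⋆ j ⋆ j ⋆ j
  Inside:  h(h(h((b ⋆ j) ⋆ b, j ⋆ b ⋆ b, b ⋆ j ⋆ j ⋆ j), j ⋆ j ⋆ b ⋆ b ⋆ b ⋆ (h(j, j, j) ⋆ j), h(((j ⋆ j) ⋆ j) ⋆ b, h(j, b, j), j ⋆ b ⋆ j ⋆ b)) ⋆ h(b ⋆ j ⋆ b ⋆ b ⋆ h(j, j, j) ⋆ h(j, j, b) ⋆ b, (b ⋆ j) ⋆ j ⋆ (b ⋆ b) ⋆ b, j ⋆ ((h(b, b, j) ⋆ h(j, j, b)) ⋆ (j ⋆ j))), b ⋆ (j ⋆ j) ⋆ j ⋆ j ⋆ b ⋆ b, j)  →  h(h(b ⋆ b ⋆ b ⋆ b ⋆ h(j, j, b) ⋆ h(j, j, j) ⋆ j, b ⋆ b ⋆ b ⋆ b ⋆ j ⋆ j, h(b, b, j) ⋆ h(j, j, b) ⋆ j ⋆ j ⋆ j) ⋆ h(h(b ⋆ b ⋆ j, b ⋆ b ⋆ j, b ⋆ j ⋆ j ⋆ j), b ⋆ b ⋆ b ⋆ h(j, j, j) ⋆ j ⋆ j ⋆ j, h(b ⋆ j ⋆ j ⋆ j, h(j, b, j), b ⋆ b ⋆ j ⋆ j)), b ⋆ b ⋆ b ⋆ j ⋆ j ⋆ j ⋆ j, j)
  Sort:  b ⋆ h(h(b ⋆ b ⋆ b ⋆ b ⋆ h(j, j, b) ⋆ h(j, j, j) ⋆ j, b ⋆ b ⋆ b ⋆ b ⋆ j ⋆ j, h(b, b, j) ⋆ h(j, j, b) ⋆ j ⋆ j ⋆ j) ⋆ h(h(b ⋆ b ⋆ j, b ⋆ b ⋆ j, b ⋆ j ⋆ j ⋆ j), b ⋆ b ⋆ b ⋆ h(j, j, j) ⋆ j ⋆ j ⋆ j, h(b ⋆ j ⋆ j ⋆ j, h(j, b, j), b ⋆ b ⋆ j ⋆ j)), b ⋆ b ⋆ b ⋆ j ⋆ j ⋆ j ⋆ j, j) ⋆ j ⋆ j ⋆ j ⋆ j ⋆ j
Right:  h(h(h(b ⋆ b ⋆ j, (b ⋆ j) ⋆ b, ((j ⋆ j) ⋆ j) ⋆ b), b ⋆ j ⋆ b ⋆ j ⋆ j ⋆ (b ⋆ h(j, j, j)), h(b ⋆ (j ⋆ (j ⋆ j)), h(j, b, j), b ⋆ ((b ⋆ j) ⋆ j))) ⋆ h(h(j, j, b) ⋆ (h(j, j, j) ⋆ b) ⋆ (((b ⋆ b) ⋆ b) ⋆ j), b ⋆ b ⋆ b ⋆ b ⋆ j ⋆ j, h(b, b, j) ⋆ j ⋆ h(j, j, b) ⋆ j ⋆ j), j ⋆ (j ⋆ b) ⋆ (j ⋆ j) ⋆ b ⋆ b, j) ⋆ b ⋆ j ⋆ j ⋆ j ⋆ j ⋆ j
  Canonicalize subterm:  h(h(h(b ⋆ b ⋆ j, (b ⋆ j) ⋆ b, ((j ⋆ j) ⋆ j) ⋆ b), b ⋆ j ⋆ b ⋆ j ⋆ j ⋆ (b ⋆ h(j, j, j)), h(b ⋆ (j ⋆ (j ⋆ j)), h(j, b, j), b ⋆ ((b ⋆ j) ⋆ j))) ⋆ h(h(j, j, b) ⋆ (h(j, j, j) ⋆ b) ⋆ (((b ⋆ b) ⋆ b) ⋆ j), b ⋆ b ⋆ b ⋆ b ⋆ j ⋆ j, h(b, b, j) ⋆ j ⋆ h(j, j, b) ⋆ j ⋆ j), j ⋆ (j ⋆ b) ⋆ (j ⋆ j) ⋆ b ⋆ b, j)  →  h(h(b ⋆ b ⋆ b ⋆ b ⋆ h(j, j, b) ⋆ h(j, j, j) ⋆ j, b ⋆ b ⋆ b ⋆ b ⋆ j ⋆ j, h(b, b, j) ⋆ h(j, j, b) ⋆ j ⋆ j ⋆ j) ⋆ h(h(b ⋆ b ⋆ j, b ⋆ b ⋆ j, b ⋆ j ⋆ j ⋆ j), b ⋆ b ⋆ b ⋆ h(j, j, j) ⋆ j ⋆ j ⋆ j, h(b ⋆ j ⋆ j ⋆ j, h(j, b, j), b ⋆ b ⋆ j ⋆ j)), b ⋆ b ⋆ b ⋆ j ⋆ j ⋆ j ⋆ j, j)
  Order the arguments:  b ⋆ h(h(b ⋆ b ⋆ b ⋆ b ⋆ h(j, j, b) ⋆ h(j, j, j) ⋆ j, b ⋆ b ⋆ b ⋆ b ⋆ j ⋆ j, h(b, b, j) ⋆ h(j, j, b) ⋆ j ⋆ j ⋆ j) ⋆ h(h(b ⋆ b ⋆ j, b ⋆ b ⋆ j, b ⋆ j ⋆ j ⋆ j), b ⋆ b ⋆ b ⋆ h(j, j, j) ⋆ j ⋆ j ⋆ j, h(b ⋆ j ⋆ j ⋆ j, h(j, b, j), b ⋆ b ⋆ j ⋆ j)), b ⋆ b ⋆ b ⋆ j ⋆ j ⋆ j ⋆ j, j) ⋆ j ⋆ j ⋆ j ⋆ j ⋆ j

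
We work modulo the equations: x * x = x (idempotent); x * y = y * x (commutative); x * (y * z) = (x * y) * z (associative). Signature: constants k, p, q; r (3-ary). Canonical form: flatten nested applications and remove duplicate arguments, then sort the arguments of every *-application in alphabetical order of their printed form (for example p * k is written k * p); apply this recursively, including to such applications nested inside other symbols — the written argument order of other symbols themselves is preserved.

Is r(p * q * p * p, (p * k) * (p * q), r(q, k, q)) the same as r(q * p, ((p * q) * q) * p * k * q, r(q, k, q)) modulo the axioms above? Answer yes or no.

Answer: yes — both canonical forms are r(p * q, k * p * q, r(q, k, q))

Derivation:
Left:  r(p * q * p * p, (p * k) * (p * q), r(q, k, q))
  Focus inside:  (p * k) * (p * q)
  Un-nest:  p * k * p * q
  Idempotence:  drop duplicate p
  Sort:  k * p * q
  Reassemble:  r(p * q, k * p * q, r(q, k, q))
Right:  r(q * p, ((p * q) * q) * p * k * q, r(q, k, q))
  Focus inside:  ((p * q) * q) * p * k * q
  Flatten:  p * q * q * p * k * q
  Deduplicate:  drop duplicate q, p, q
  Sort arguments:  k * p * q
  Reassemble:  r(p * q, k * p * q, r(q, k, q))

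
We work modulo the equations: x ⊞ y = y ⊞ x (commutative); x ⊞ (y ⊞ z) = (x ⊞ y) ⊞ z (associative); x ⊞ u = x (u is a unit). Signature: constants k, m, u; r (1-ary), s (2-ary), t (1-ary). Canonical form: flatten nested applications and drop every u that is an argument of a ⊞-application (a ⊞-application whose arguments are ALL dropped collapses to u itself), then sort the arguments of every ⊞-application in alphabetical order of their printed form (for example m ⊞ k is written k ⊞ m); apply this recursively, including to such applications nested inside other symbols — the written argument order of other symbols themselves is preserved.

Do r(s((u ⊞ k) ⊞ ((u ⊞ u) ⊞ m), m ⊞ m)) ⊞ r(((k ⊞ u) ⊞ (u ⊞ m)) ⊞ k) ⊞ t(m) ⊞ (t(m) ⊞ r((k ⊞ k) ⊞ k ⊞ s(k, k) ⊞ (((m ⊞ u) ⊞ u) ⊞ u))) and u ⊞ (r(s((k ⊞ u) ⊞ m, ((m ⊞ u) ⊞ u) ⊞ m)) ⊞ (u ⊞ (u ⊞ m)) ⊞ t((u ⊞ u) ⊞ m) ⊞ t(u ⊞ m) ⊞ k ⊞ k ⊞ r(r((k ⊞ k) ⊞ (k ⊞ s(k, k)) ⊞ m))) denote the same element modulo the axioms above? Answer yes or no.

Left:  r(s((u ⊞ k) ⊞ ((u ⊞ u) ⊞ m), m ⊞ m)) ⊞ r(((k ⊞ u) ⊞ (u ⊞ m)) ⊞ k) ⊞ t(m) ⊞ (t(m) ⊞ r((k ⊞ k) ⊞ k ⊞ s(k, k) ⊞ (((m ⊞ u) ⊞ u) ⊞ u)))
  Merge nested applications:  r(s((u ⊞ k) ⊞ ((u ⊞ u) ⊞ m), m ⊞ m)) ⊞ r(((k ⊞ u) ⊞ (u ⊞ m)) ⊞ k) ⊞ t(m) ⊞ t(m) ⊞ r((k ⊞ k) ⊞ k ⊞ s(k, k) ⊞ (((m ⊞ u) ⊞ u) ⊞ u))
  Simplify inside:  r(s((u ⊞ k) ⊞ ((u ⊞ u) ⊞ m), m ⊞ m))  →  r(s(k ⊞ m, m ⊞ m))
  Canonicalize subterm:  r(((k ⊞ u) ⊞ (u ⊞ m)) ⊞ k)  →  r(k ⊞ k ⊞ m)
  Simplify inside:  r((k ⊞ k) ⊞ k ⊞ s(k, k) ⊞ (((m ⊞ u) ⊞ u) ⊞ u))  →  r(k ⊞ k ⊞ k ⊞ m ⊞ s(k, k))
  Sort arguments:  r(k ⊞ k ⊞ k ⊞ m ⊞ s(k, k)) ⊞ r(k ⊞ k ⊞ m) ⊞ r(s(k ⊞ m, m ⊞ m)) ⊞ t(m) ⊞ t(m)
Right:  u ⊞ (r(s((k ⊞ u) ⊞ m, ((m ⊞ u) ⊞ u) ⊞ m)) ⊞ (u ⊞ (u ⊞ m)) ⊞ t((u ⊞ u) ⊞ m) ⊞ t(u ⊞ m) ⊞ k ⊞ k ⊞ r(r((k ⊞ k) ⊞ (k ⊞ s(k, k)) ⊞ m)))
  Flatten:  u ⊞ r(s((k ⊞ u) ⊞ m, ((m ⊞ u) ⊞ u) ⊞ m)) ⊞ u ⊞ u ⊞ m ⊞ t((u ⊞ u) ⊞ m) ⊞ t(u ⊞ m) ⊞ k ⊞ k ⊞ r(r((k ⊞ k) ⊞ (k ⊞ s(k, k)) ⊞ m))
  Simplify inside:  r(s((k ⊞ u) ⊞ m, ((m ⊞ u) ⊞ u) ⊞ m))  →  r(s(k ⊞ m, m ⊞ m))
  Simplify inside:  t((u ⊞ u) ⊞ m)  →  t(m)
  Canonicalize subterm:  t(u ⊞ m)  →  t(m)
  Drop the unit:  drop u (×3)
  Sort arguments:  k ⊞ k ⊞ m ⊞ r(r(k ⊞ k ⊞ k ⊞ m ⊞ s(k, k))) ⊞ r(s(k ⊞ m, m ⊞ m)) ⊞ t(m) ⊞ t(m)

Answer: no — r(k ⊞ k ⊞ k ⊞ m ⊞ s(k, k)) ⊞ r(k ⊞ k ⊞ m) ⊞ r(s(k ⊞ m, m ⊞ m)) ⊞ t(m) ⊞ t(m) vs k ⊞ k ⊞ m ⊞ r(r(k ⊞ k ⊞ k ⊞ m ⊞ s(k, k))) ⊞ r(s(k ⊞ m, m ⊞ m)) ⊞ t(m) ⊞ t(m)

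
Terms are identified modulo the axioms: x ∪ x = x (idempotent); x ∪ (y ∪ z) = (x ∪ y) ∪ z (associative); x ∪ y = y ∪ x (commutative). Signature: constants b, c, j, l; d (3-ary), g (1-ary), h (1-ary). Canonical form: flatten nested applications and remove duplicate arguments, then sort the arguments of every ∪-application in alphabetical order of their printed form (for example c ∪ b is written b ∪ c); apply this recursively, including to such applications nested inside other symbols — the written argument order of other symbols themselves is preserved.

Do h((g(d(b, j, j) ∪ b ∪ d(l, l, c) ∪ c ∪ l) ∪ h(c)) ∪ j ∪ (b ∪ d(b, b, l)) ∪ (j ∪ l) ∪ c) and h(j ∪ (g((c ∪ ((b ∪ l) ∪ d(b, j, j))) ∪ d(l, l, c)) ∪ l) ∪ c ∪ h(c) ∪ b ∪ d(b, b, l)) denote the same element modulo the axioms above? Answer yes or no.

Answer: yes — both canonical forms are h(b ∪ c ∪ d(b, b, l) ∪ g(b ∪ c ∪ d(b, j, j) ∪ d(l, l, c) ∪ l) ∪ h(c) ∪ j ∪ l)

Derivation:
Left:  h((g(d(b, j, j) ∪ b ∪ d(l, l, c) ∪ c ∪ l) ∪ h(c)) ∪ j ∪ (b ∪ d(b, b, l)) ∪ (j ∪ l) ∪ c)
  Descend into:  (g(d(b, j, j) ∪ b ∪ d(l, l, c) ∪ c ∪ l) ∪ h(c)) ∪ j ∪ (b ∪ d(b, b, l)) ∪ (j ∪ l) ∪ c
  Un-nest:  g(d(b, j, j) ∪ b ∪ d(l, l, c) ∪ c ∪ l) ∪ h(c) ∪ j ∪ b ∪ d(b, b, l) ∪ j ∪ l ∪ c
  Inside:  g(d(b, j, j) ∪ b ∪ d(l, l, c) ∪ c ∪ l)  →  g(b ∪ c ∪ d(b, j, j) ∪ d(l, l, c) ∪ l)
  Deduplicate:  drop duplicate j
  Sort arguments:  b ∪ c ∪ d(b, b, l) ∪ g(b ∪ c ∪ d(b, j, j) ∪ d(l, l, c) ∪ l) ∪ h(c) ∪ j ∪ l
  Rebuild:  h(b ∪ c ∪ d(b, b, l) ∪ g(b ∪ c ∪ d(b, j, j) ∪ d(l, l, c) ∪ l) ∪ h(c) ∪ j ∪ l)
Right:  h(j ∪ (g((c ∪ ((b ∪ l) ∪ d(b, j, j))) ∪ d(l, l, c)) ∪ l) ∪ c ∪ h(c) ∪ b ∪ d(b, b, l))
  Focus inside:  j ∪ (g((c ∪ ((b ∪ l) ∪ d(b, j, j))) ∪ d(l, l, c)) ∪ l) ∪ c ∪ h(c) ∪ b ∪ d(b, b, l)
  Flatten:  j ∪ g((c ∪ ((b ∪ l) ∪ d(b, j, j))) ∪ d(l, l, c)) ∪ l ∪ c ∪ h(c) ∪ b ∪ d(b, b, l)
  Inside:  g((c ∪ ((b ∪ l) ∪ d(b, j, j))) ∪ d(l, l, c))  →  g(b ∪ c ∪ d(b, j, j) ∪ d(l, l, c) ∪ l)
  Sort:  b ∪ c ∪ d(b, b, l) ∪ g(b ∪ c ∪ d(b, j, j) ∪ d(l, l, c) ∪ l) ∪ h(c) ∪ j ∪ l
  Rebuild:  h(b ∪ c ∪ d(b, b, l) ∪ g(b ∪ c ∪ d(b, j, j) ∪ d(l, l, c) ∪ l) ∪ h(c) ∪ j ∪ l)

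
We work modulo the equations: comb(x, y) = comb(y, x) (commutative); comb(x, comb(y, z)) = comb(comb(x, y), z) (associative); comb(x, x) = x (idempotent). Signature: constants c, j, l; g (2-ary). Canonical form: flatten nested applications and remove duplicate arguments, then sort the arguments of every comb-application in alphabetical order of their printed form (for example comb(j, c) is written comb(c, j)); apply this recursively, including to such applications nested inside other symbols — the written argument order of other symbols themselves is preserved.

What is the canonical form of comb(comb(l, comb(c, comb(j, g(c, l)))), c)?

Merge nested applications:  comb(l, c, j, g(c, l), c)
Drop duplicates:  drop duplicate c
Order the arguments:  comb(c, g(c, l), j, l)

Answer: comb(c, g(c, l), j, l)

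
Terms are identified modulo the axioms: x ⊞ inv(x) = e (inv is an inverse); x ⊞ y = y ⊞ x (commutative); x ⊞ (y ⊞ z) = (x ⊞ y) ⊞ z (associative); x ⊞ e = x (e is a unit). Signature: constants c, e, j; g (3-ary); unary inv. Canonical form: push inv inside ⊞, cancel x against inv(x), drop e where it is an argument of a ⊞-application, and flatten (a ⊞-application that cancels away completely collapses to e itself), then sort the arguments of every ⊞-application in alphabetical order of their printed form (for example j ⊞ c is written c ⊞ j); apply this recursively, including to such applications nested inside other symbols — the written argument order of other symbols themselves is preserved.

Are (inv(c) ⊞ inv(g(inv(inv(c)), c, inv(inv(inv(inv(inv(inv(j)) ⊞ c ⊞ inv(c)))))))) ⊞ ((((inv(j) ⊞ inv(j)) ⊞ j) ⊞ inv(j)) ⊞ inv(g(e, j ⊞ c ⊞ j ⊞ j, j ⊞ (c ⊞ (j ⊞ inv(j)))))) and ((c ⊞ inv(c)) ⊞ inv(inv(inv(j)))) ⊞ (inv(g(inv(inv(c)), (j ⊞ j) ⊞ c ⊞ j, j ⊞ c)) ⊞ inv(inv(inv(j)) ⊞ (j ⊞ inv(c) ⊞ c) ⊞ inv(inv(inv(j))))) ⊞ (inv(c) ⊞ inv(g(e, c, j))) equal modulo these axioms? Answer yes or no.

Answer: no — inv(c) ⊞ inv(g(c, c, j)) ⊞ inv(g(e, c ⊞ j ⊞ j ⊞ j, c ⊞ j)) ⊞ inv(j) ⊞ inv(j) vs inv(c) ⊞ inv(g(c, c ⊞ j ⊞ j ⊞ j, c ⊞ j)) ⊞ inv(g(e, c, j)) ⊞ inv(j) ⊞ inv(j)

Derivation:
Left:  (inv(c) ⊞ inv(g(inv(inv(c)), c, inv(inv(inv(inv(inv(inv(j)) ⊞ c ⊞ inv(c)))))))) ⊞ ((((inv(j) ⊞ inv(j)) ⊞ j) ⊞ inv(j)) ⊞ inv(g(e, j ⊞ c ⊞ j ⊞ j, j ⊞ (c ⊞ (j ⊞ inv(j))))))
  Push inv inside:  distribute inv over ⊞ and collapse double inv
  Combine occurrences:  inv(c) ⊞ inv(g(c, c, j)) ⊞ inv(j) ⊞ inv(j) ⊞ inv(g(e, c ⊞ j ⊞ j ⊞ j, c ⊞ j))
  Order the arguments:  inv(c) ⊞ inv(g(c, c, j)) ⊞ inv(g(e, c ⊞ j ⊞ j ⊞ j, c ⊞ j)) ⊞ inv(j) ⊞ inv(j)
Right:  ((c ⊞ inv(c)) ⊞ inv(inv(inv(j)))) ⊞ (inv(g(inv(inv(c)), (j ⊞ j) ⊞ c ⊞ j, j ⊞ c)) ⊞ inv(inv(inv(j)) ⊞ (j ⊞ inv(c) ⊞ c) ⊞ inv(inv(inv(j))))) ⊞ (inv(c) ⊞ inv(g(e, c, j)))
  Push inv inside:  distribute inv over ⊞ and collapse double inv
  Combine occurrences:  inv(c) ⊞ inv(j) ⊞ inv(j) ⊞ inv(g(c, c ⊞ j ⊞ j ⊞ j, c ⊞ j)) ⊞ inv(g(e, c, j))
  Sort arguments:  inv(c) ⊞ inv(g(c, c ⊞ j ⊞ j ⊞ j, c ⊞ j)) ⊞ inv(g(e, c, j)) ⊞ inv(j) ⊞ inv(j)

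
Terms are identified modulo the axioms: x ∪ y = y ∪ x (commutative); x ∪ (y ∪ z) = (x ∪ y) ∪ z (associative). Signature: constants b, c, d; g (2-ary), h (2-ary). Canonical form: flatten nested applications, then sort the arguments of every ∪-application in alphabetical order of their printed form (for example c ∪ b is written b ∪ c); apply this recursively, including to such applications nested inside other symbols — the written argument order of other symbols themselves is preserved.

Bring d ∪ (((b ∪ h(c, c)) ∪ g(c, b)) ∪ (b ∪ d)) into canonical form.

Un-nest:  d ∪ b ∪ h(c, c) ∪ g(c, b) ∪ b ∪ d
Sort arguments:  b ∪ b ∪ d ∪ d ∪ g(c, b) ∪ h(c, c)

Answer: b ∪ b ∪ d ∪ d ∪ g(c, b) ∪ h(c, c)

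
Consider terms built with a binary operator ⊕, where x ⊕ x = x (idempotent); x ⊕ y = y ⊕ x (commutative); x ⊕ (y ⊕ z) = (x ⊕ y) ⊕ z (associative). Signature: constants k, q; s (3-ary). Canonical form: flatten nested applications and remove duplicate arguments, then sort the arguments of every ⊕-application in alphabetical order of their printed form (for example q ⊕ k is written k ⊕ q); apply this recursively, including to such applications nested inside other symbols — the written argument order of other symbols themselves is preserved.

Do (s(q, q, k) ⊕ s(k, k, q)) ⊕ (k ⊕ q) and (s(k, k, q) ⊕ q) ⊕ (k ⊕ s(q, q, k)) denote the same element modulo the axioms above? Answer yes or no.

Answer: yes — both canonical forms are k ⊕ q ⊕ s(k, k, q) ⊕ s(q, q, k)

Derivation:
Left:  (s(q, q, k) ⊕ s(k, k, q)) ⊕ (k ⊕ q)
  Merge nested applications:  s(q, q, k) ⊕ s(k, k, q) ⊕ k ⊕ q
  Order the arguments:  k ⊕ q ⊕ s(k, k, q) ⊕ s(q, q, k)
Right:  (s(k, k, q) ⊕ q) ⊕ (k ⊕ s(q, q, k))
  Flatten:  s(k, k, q) ⊕ q ⊕ k ⊕ s(q, q, k)
  Order the arguments:  k ⊕ q ⊕ s(k, k, q) ⊕ s(q, q, k)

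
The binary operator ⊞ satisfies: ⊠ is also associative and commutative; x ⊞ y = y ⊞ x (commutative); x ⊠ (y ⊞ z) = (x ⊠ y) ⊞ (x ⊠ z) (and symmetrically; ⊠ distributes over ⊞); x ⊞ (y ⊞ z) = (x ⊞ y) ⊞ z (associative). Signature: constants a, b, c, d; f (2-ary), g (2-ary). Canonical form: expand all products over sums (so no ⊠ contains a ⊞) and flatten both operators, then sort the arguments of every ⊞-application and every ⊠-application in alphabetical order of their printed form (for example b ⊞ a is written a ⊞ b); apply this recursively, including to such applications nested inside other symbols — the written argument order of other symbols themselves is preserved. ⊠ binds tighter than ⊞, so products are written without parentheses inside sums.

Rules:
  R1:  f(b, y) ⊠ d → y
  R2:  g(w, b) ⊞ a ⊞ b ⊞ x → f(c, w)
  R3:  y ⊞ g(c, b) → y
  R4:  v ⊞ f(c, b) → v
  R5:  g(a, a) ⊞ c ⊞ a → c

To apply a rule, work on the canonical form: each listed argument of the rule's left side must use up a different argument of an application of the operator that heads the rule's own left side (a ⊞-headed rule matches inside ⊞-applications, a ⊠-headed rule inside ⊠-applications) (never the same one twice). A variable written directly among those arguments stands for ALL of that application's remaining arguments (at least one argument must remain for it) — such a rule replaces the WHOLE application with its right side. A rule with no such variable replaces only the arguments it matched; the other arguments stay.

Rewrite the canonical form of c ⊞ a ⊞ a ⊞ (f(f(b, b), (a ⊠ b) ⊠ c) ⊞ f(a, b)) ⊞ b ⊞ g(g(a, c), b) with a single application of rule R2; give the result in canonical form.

Answer: f(c, g(a, c))

Derivation:
Canonical form:  a ⊞ a ⊞ b ⊞ c ⊞ f(a, b) ⊞ f(f(b, b), a ⊠ b ⊠ c) ⊞ g(g(a, c), b)
Match R2:  consume a, b, g(g(a, c), b);  w := g(a, c), x := a ⊞ c ⊞ f(a, b) ⊞ f(f(b, b), a ⊠ b ⊠ c)
Every leftover argument binds to the variable; the entire application is replaced.
New term:  f(c, g(a, c))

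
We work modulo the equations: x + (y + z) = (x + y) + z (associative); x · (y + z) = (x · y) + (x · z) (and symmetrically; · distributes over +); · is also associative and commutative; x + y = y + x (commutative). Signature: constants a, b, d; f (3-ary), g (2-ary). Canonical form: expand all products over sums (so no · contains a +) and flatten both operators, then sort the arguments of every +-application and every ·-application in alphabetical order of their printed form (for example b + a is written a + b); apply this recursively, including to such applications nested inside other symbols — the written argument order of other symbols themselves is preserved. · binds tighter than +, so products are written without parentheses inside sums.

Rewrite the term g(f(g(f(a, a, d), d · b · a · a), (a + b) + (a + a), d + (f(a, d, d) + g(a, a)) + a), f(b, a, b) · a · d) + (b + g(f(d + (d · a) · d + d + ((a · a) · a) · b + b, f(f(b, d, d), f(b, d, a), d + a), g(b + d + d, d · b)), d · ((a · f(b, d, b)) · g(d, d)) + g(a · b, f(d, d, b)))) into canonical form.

Answer: b + g(f(a · a · a · b + a · d · d + b + d + d, f(f(b, d, d), f(b, d, a), a + d), g(b + d + d, b · d)), a · d · f(b, d, b) · g(d, d) + g(a · b, f(d, d, b))) + g(f(g(f(a, a, d), a · a · b · d), a + a + a + b, a + d + f(a, d, d) + g(a, a)), a · d · f(b, a, b))

Derivation:
Flatten:  g(f(g(f(a, a, d), a · a · b · d), a + a + a + b, a + d + f(a, d, d) + g(a, a)), a · d · f(b, a, b)) + b + g(f(a · a · a · b + a · d · d + b + d + d, f(f(b, d, d), f(b, d, a), a + d), g(b + d + d, b · d)), a · d · f(b, d, b) · g(d, d) + g(a · b, f(d, d, b)))
Sort arguments:  b + g(f(a · a · a · b + a · d · d + b + d + d, f(f(b, d, d), f(b, d, a), a + d), g(b + d + d, b · d)), a · d · f(b, d, b) · g(d, d) + g(a · b, f(d, d, b))) + g(f(g(f(a, a, d), a · a · b · d), a + a + a + b, a + d + f(a, d, d) + g(a, a)), a · d · f(b, a, b))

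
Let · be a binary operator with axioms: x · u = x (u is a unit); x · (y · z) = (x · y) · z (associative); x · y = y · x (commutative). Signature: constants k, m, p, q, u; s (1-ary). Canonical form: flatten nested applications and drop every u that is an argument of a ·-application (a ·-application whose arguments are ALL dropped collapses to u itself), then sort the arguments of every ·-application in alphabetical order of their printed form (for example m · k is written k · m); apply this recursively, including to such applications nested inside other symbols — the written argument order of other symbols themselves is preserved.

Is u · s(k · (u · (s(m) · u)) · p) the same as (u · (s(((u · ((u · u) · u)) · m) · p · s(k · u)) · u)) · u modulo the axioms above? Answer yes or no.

Answer: no — s(k · p · s(m)) vs s(m · p · s(k))

Derivation:
Left:  u · s(k · (u · (s(m) · u)) · p)
  Canonicalize subterm:  s(k · (u · (s(m) · u)) · p)  →  s(k · p · s(m))
  Drop the unit:  drop u
  Sort arguments:  s(k · p · s(m))
Right:  (u · (s(((u · ((u · u) · u)) · m) · p · s(k · u)) · u)) · u
  Un-nest:  u · s(((u · ((u · u) · u)) · m) · p · s(k · u)) · u · u
  Inside:  s(((u · ((u · u) · u)) · m) · p · s(k · u))  →  s(m · p · s(k))
  Unit:  drop u (×3)
  Order the arguments:  s(m · p · s(k))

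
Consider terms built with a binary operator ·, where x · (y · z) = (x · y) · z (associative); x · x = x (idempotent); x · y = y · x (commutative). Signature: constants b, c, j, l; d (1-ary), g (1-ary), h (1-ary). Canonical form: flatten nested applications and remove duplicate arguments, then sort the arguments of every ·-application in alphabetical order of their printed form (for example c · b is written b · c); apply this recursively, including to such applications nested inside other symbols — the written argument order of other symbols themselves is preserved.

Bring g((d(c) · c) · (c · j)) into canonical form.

Descend into:  (d(c) · c) · (c · j)
Un-nest:  d(c) · c · c · j
Drop duplicates:  drop duplicate c
Sort:  c · d(c) · j
Put back:  g(c · d(c) · j)

Answer: g(c · d(c) · j)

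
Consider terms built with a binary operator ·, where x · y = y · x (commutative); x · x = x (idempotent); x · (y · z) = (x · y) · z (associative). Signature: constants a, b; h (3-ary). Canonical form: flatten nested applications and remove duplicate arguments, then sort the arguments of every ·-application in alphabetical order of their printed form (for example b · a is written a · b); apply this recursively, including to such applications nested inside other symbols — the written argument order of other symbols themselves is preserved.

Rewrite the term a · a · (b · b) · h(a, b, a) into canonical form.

Flatten:  a · a · b · b · h(a, b, a)
Drop duplicates:  drop duplicate a, b
Sort arguments:  a · b · h(a, b, a)

Answer: a · b · h(a, b, a)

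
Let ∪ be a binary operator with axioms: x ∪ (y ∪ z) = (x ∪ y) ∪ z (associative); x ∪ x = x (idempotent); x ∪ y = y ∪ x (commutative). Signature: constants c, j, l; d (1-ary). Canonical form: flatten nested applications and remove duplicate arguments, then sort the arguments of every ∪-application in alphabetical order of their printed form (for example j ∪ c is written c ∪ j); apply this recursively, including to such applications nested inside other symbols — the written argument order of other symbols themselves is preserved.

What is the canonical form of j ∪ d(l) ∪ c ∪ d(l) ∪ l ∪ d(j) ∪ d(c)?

Answer: c ∪ d(c) ∪ d(j) ∪ d(l) ∪ j ∪ l

Derivation:
Deduplicate:  drop duplicate d(l)
Sort arguments:  c ∪ d(c) ∪ d(j) ∪ d(l) ∪ j ∪ l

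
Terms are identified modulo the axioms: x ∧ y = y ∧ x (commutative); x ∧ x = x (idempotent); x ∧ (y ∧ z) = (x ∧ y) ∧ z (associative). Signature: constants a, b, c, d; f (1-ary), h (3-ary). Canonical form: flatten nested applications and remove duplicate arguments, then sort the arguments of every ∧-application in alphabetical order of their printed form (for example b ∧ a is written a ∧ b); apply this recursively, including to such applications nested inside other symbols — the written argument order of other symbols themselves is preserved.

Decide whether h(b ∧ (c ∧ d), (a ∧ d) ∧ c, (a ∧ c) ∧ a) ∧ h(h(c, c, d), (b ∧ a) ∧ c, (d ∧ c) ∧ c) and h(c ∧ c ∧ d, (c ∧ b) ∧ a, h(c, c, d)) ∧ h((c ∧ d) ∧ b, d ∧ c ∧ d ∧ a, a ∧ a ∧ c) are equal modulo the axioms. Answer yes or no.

Left:  h(b ∧ (c ∧ d), (a ∧ d) ∧ c, (a ∧ c) ∧ a) ∧ h(h(c, c, d), (b ∧ a) ∧ c, (d ∧ c) ∧ c)
  Canonicalize subterm:  h(b ∧ (c ∧ d), (a ∧ d) ∧ c, (a ∧ c) ∧ a)  →  h(b ∧ c ∧ d, a ∧ c ∧ d, a ∧ c)
  Canonicalize subterm:  h(h(c, c, d), (b ∧ a) ∧ c, (d ∧ c) ∧ c)  →  h(h(c, c, d), a ∧ b ∧ c, c ∧ d)
  Sort:  h(b ∧ c ∧ d, a ∧ c ∧ d, a ∧ c) ∧ h(h(c, c, d), a ∧ b ∧ c, c ∧ d)
Right:  h(c ∧ c ∧ d, (c ∧ b) ∧ a, h(c, c, d)) ∧ h((c ∧ d) ∧ b, d ∧ c ∧ d ∧ a, a ∧ a ∧ c)
  Simplify inside:  h(c ∧ c ∧ d, (c ∧ b) ∧ a, h(c, c, d))  →  h(c ∧ d, a ∧ b ∧ c, h(c, c, d))
  Simplify inside:  h((c ∧ d) ∧ b, d ∧ c ∧ d ∧ a, a ∧ a ∧ c)  →  h(b ∧ c ∧ d, a ∧ c ∧ d, a ∧ c)
  Sort arguments:  h(b ∧ c ∧ d, a ∧ c ∧ d, a ∧ c) ∧ h(c ∧ d, a ∧ b ∧ c, h(c, c, d))

Answer: no — h(b ∧ c ∧ d, a ∧ c ∧ d, a ∧ c) ∧ h(h(c, c, d), a ∧ b ∧ c, c ∧ d) vs h(b ∧ c ∧ d, a ∧ c ∧ d, a ∧ c) ∧ h(c ∧ d, a ∧ b ∧ c, h(c, c, d))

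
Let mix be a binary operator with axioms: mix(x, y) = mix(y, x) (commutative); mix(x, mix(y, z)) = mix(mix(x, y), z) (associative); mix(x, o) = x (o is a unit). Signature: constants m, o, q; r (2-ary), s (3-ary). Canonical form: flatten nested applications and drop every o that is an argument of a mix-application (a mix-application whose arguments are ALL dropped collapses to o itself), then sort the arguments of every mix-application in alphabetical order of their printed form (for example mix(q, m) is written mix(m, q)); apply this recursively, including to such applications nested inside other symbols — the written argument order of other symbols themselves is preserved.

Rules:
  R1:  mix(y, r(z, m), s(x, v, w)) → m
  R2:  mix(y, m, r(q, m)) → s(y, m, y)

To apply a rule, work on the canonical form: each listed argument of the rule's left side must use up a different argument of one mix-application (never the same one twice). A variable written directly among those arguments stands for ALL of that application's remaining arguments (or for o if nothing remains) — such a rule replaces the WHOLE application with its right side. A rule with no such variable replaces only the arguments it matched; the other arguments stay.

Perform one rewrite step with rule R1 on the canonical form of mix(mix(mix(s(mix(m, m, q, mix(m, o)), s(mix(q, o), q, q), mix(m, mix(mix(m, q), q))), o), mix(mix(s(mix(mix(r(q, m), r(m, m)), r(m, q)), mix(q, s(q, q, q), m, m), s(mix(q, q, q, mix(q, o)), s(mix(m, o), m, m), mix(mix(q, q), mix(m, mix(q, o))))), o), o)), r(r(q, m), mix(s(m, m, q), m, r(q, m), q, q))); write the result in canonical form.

Answer: mix(r(r(q, m), m), s(mix(m, m, m, q), s(q, q, q), mix(m, m, q, q)), s(mix(r(m, m), r(m, q), r(q, m)), mix(m, m, q, s(q, q, q)), s(mix(q, q, q, q), s(m, m, m), mix(m, q, q, q))))

Derivation:
Canonical form:  mix(r(r(q, m), mix(m, q, q, r(q, m), s(m, m, q))), s(mix(m, m, m, q), s(q, q, q), mix(m, m, q, q)), s(mix(r(m, m), r(m, q), r(q, m)), mix(m, m, q, s(q, q, q)), s(mix(q, q, q, q), s(m, m, m), mix(m, q, q, q))))
Match R1:  consume r(q, m), s(m, m, q);  v := m, w := q, x := m, y := mix(m, q, q), z := q
The extension variable absorbs all remaining arguments, so the whole application is rewritten.
Result:  mix(r(r(q, m), m), s(mix(m, m, m, q), s(q, q, q), mix(m, m, q, q)), s(mix(r(m, m), r(m, q), r(q, m)), mix(m, m, q, s(q, q, q)), s(mix(q, q, q, q), s(m, m, m), mix(m, q, q, q))))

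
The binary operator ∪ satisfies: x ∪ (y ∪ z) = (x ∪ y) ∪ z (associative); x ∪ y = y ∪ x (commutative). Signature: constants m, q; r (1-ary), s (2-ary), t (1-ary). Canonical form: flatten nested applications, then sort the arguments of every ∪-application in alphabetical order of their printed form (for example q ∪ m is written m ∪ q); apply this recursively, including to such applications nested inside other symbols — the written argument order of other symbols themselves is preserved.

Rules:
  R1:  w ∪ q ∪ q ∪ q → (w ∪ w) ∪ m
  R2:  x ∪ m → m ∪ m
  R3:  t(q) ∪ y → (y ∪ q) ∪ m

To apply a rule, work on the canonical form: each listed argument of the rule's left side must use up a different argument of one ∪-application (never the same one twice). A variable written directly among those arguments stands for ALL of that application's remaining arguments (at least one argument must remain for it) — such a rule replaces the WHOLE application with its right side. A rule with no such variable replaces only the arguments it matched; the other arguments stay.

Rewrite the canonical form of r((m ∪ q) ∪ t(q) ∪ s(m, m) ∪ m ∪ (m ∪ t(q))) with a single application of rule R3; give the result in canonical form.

Canonical form:  r(m ∪ m ∪ m ∪ q ∪ s(m, m) ∪ t(q) ∪ t(q))
Match R3:  consume t(q);  y := m ∪ m ∪ m ∪ q ∪ s(m, m) ∪ t(q)
The variable takes the whole remainder — replace the entire application.
Result:  r(m ∪ m ∪ m ∪ m ∪ q ∪ q ∪ s(m, m) ∪ t(q))

Answer: r(m ∪ m ∪ m ∪ m ∪ q ∪ q ∪ s(m, m) ∪ t(q))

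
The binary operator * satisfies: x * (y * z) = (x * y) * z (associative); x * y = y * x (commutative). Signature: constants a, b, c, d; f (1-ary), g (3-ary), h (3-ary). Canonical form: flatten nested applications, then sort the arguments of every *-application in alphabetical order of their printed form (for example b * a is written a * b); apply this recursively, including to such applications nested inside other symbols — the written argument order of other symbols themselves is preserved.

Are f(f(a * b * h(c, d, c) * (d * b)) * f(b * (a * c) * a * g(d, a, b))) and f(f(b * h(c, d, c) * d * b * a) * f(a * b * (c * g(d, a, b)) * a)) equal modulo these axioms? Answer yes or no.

Left:  f(f(a * b * h(c, d, c) * (d * b)) * f(b * (a * c) * a * g(d, a, b)))
  Work inside:  f(a * b * h(c, d, c) * (d * b)) * f(b * (a * c) * a * g(d, a, b))
  Inside:  f(a * b * h(c, d, c) * (d * b))  →  f(a * b * b * d * h(c, d, c))
  Canonicalize subterm:  f(b * (a * c) * a * g(d, a, b))  →  f(a * a * b * c * g(d, a, b))
  Sort arguments:  f(a * a * b * c * g(d, a, b)) * f(a * b * b * d * h(c, d, c))
  Put back:  f(f(a * a * b * c * g(d, a, b)) * f(a * b * b * d * h(c, d, c)))
Right:  f(f(b * h(c, d, c) * d * b * a) * f(a * b * (c * g(d, a, b)) * a))
  Focus inside:  f(b * h(c, d, c) * d * b * a) * f(a * b * (c * g(d, a, b)) * a)
  Simplify inside:  f(b * h(c, d, c) * d * b * a)  →  f(a * b * b * d * h(c, d, c))
  Inside:  f(a * b * (c * g(d, a, b)) * a)  →  f(a * a * b * c * g(d, a, b))
  Sort arguments:  f(a * a * b * c * g(d, a, b)) * f(a * b * b * d * h(c, d, c))
  Put back:  f(f(a * a * b * c * g(d, a, b)) * f(a * b * b * d * h(c, d, c)))

Answer: yes — both canonical forms are f(f(a * a * b * c * g(d, a, b)) * f(a * b * b * d * h(c, d, c)))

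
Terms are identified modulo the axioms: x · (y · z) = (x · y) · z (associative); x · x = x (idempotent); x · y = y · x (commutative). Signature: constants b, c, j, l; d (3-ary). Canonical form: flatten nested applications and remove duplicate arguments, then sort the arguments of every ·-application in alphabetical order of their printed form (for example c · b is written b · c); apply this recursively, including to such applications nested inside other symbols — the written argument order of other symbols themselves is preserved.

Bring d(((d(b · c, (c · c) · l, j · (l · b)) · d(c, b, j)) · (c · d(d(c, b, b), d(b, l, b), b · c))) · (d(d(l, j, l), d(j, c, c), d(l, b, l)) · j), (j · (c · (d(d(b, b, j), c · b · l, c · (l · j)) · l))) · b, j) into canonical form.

Answer: d(c · d(b · c, c · l, b · j · l) · d(c, b, j) · d(d(c, b, b), d(b, l, b), b · c) · d(d(l, j, l), d(j, c, c), d(l, b, l)) · j, b · c · d(d(b, b, j), b · c · l, c · j · l) · j · l, j)

Derivation:
Descend into:  ((d(b · c, (c · c) · l, j · (l · b)) · d(c, b, j)) · (c · d(d(c, b, b), d(b, l, b), b · c))) · (d(d(l, j, l), d(j, c, c), d(l, b, l)) · j)
Merge nested applications:  d(b · c, (c · c) · l, j · (l · b)) · d(c, b, j) · c · d(d(c, b, b), d(b, l, b), b · c) · d(d(l, j, l), d(j, c, c), d(l, b, l)) · j
Canonicalize subterm:  d(b · c, (c · c) · l, j · (l · b))  →  d(b · c, c · l, b · j · l)
Sort:  c · d(b · c, c · l, b · j · l) · d(c, b, j) · d(d(c, b, b), d(b, l, b), b · c) · d(d(l, j, l), d(j, c, c), d(l, b, l)) · j
Put back:  d(c · d(b · c, c · l, b · j · l) · d(c, b, j) · d(d(c, b, b), d(b, l, b), b · c) · d(d(l, j, l), d(j, c, c), d(l, b, l)) · j, b · c · d(d(b, b, j), b · c · l, c · j · l) · j · l, j)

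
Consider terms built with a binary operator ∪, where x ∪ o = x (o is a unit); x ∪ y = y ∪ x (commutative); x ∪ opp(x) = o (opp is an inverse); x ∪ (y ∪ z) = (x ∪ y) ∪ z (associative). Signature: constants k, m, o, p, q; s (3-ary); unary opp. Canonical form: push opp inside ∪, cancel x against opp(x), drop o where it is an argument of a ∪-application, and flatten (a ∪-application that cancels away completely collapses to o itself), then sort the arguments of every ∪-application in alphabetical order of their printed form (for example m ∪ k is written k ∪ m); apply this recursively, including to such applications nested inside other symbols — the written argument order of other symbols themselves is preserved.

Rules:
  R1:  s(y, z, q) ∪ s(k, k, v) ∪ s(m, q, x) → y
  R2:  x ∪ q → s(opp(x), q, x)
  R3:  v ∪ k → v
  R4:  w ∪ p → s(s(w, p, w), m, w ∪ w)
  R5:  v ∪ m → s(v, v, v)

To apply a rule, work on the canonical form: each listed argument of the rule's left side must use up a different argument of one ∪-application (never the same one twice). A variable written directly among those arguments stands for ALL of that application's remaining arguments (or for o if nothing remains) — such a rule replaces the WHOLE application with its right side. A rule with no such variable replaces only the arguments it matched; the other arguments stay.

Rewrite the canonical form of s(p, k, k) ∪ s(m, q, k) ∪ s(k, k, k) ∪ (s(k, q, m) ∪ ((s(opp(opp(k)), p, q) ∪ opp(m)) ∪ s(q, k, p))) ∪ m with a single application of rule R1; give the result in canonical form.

Canonical form:  s(k, k, k) ∪ s(k, p, q) ∪ s(k, q, m) ∪ s(m, q, k) ∪ s(p, k, k) ∪ s(q, k, p)
R1 matches:  uses s(k, k, k), s(k, p, q), s(m, q, k);  v := k, x := k, y := k, z := p
Result:  k ∪ s(k, q, m) ∪ s(p, k, k) ∪ s(q, k, p)

Answer: k ∪ s(k, q, m) ∪ s(p, k, k) ∪ s(q, k, p)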